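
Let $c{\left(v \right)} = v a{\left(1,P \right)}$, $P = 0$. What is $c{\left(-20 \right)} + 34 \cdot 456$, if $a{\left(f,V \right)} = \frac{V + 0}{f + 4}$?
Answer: $15504$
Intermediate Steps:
$a{\left(f,V \right)} = \frac{V}{4 + f}$
$c{\left(v \right)} = 0$ ($c{\left(v \right)} = v \frac{0}{4 + 1} = v \frac{0}{5} = v 0 \cdot \frac{1}{5} = v 0 = 0$)
$c{\left(-20 \right)} + 34 \cdot 456 = 0 + 34 \cdot 456 = 0 + 15504 = 15504$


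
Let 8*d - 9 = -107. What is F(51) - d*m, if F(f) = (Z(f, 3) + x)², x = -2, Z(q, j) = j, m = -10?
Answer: -243/2 ≈ -121.50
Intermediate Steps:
d = -49/4 (d = 9/8 + (⅛)*(-107) = 9/8 - 107/8 = -49/4 ≈ -12.250)
F(f) = 1 (F(f) = (3 - 2)² = 1² = 1)
F(51) - d*m = 1 - (-49)*(-10)/4 = 1 - 1*245/2 = 1 - 245/2 = -243/2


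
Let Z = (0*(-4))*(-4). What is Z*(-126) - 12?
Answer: -12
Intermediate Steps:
Z = 0 (Z = 0*(-4) = 0)
Z*(-126) - 12 = 0*(-126) - 12 = 0 - 12 = -12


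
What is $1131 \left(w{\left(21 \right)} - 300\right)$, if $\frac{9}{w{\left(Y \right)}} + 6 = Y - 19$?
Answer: $- \frac{1367379}{4} \approx -3.4185 \cdot 10^{5}$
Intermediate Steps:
$w{\left(Y \right)} = \frac{9}{-25 + Y}$ ($w{\left(Y \right)} = \frac{9}{-6 + \left(Y - 19\right)} = \frac{9}{-6 + \left(-19 + Y\right)} = \frac{9}{-25 + Y}$)
$1131 \left(w{\left(21 \right)} - 300\right) = 1131 \left(\frac{9}{-25 + 21} - 300\right) = 1131 \left(\frac{9}{-4} - 300\right) = 1131 \left(9 \left(- \frac{1}{4}\right) - 300\right) = 1131 \left(- \frac{9}{4} - 300\right) = 1131 \left(- \frac{1209}{4}\right) = - \frac{1367379}{4}$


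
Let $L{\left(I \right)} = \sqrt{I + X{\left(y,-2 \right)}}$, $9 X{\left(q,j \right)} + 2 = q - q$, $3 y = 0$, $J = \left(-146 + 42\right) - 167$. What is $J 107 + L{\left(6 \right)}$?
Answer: $-28997 + \frac{2 \sqrt{13}}{3} \approx -28995.0$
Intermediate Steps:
$J = -271$ ($J = -104 - 167 = -271$)
$y = 0$ ($y = \frac{1}{3} \cdot 0 = 0$)
$X{\left(q,j \right)} = - \frac{2}{9}$ ($X{\left(q,j \right)} = - \frac{2}{9} + \frac{q - q}{9} = - \frac{2}{9} + \frac{1}{9} \cdot 0 = - \frac{2}{9} + 0 = - \frac{2}{9}$)
$L{\left(I \right)} = \sqrt{- \frac{2}{9} + I}$ ($L{\left(I \right)} = \sqrt{I - \frac{2}{9}} = \sqrt{- \frac{2}{9} + I}$)
$J 107 + L{\left(6 \right)} = \left(-271\right) 107 + \frac{\sqrt{-2 + 9 \cdot 6}}{3} = -28997 + \frac{\sqrt{-2 + 54}}{3} = -28997 + \frac{\sqrt{52}}{3} = -28997 + \frac{2 \sqrt{13}}{3}$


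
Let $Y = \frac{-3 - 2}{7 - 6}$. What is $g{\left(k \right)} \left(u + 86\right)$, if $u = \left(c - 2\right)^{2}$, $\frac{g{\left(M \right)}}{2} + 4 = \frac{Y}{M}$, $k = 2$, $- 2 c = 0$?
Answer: $-1170$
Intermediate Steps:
$c = 0$ ($c = \left(- \frac{1}{2}\right) 0 = 0$)
$Y = -5$ ($Y = - \frac{5}{1} = \left(-5\right) 1 = -5$)
$g{\left(M \right)} = -8 - \frac{10}{M}$ ($g{\left(M \right)} = -8 + 2 \left(- \frac{5}{M}\right) = -8 - \frac{10}{M}$)
$u = 4$ ($u = \left(0 - 2\right)^{2} = \left(-2\right)^{2} = 4$)
$g{\left(k \right)} \left(u + 86\right) = \left(-8 - \frac{10}{2}\right) \left(4 + 86\right) = \left(-8 - 5\right) 90 = \left(-13\right) 90 = -1170$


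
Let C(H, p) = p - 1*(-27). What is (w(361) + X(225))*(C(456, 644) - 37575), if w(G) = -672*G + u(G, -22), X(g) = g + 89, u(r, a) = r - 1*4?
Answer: 8927852584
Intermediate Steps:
u(r, a) = -4 + r (u(r, a) = r - 4 = -4 + r)
X(g) = 89 + g
w(G) = -4 - 671*G (w(G) = -672*G + (-4 + G) = -4 - 671*G)
C(H, p) = 27 + p (C(H, p) = p + 27 = 27 + p)
(w(361) + X(225))*(C(456, 644) - 37575) = ((-4 - 671*361) + (89 + 225))*((27 + 644) - 37575) = ((-4 - 242231) + 314)*(671 - 37575) = (-242235 + 314)*(-36904) = -241921*(-36904) = 8927852584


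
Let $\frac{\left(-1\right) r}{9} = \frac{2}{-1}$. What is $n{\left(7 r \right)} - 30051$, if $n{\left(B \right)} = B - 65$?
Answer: $-29990$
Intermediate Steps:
$r = 18$ ($r = - 9 \frac{2}{-1} = - 9 \cdot 2 \left(-1\right) = \left(-9\right) \left(-2\right) = 18$)
$n{\left(B \right)} = -65 + B$
$n{\left(7 r \right)} - 30051 = \left(-65 + 7 \cdot 18\right) - 30051 = \left(-65 + 126\right) - 30051 = 61 - 30051 = -29990$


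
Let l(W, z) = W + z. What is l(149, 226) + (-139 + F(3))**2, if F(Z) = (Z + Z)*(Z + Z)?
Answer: 10984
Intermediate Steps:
F(Z) = 4*Z**2 (F(Z) = (2*Z)*(2*Z) = 4*Z**2)
l(149, 226) + (-139 + F(3))**2 = (149 + 226) + (-139 + 4*3**2)**2 = 375 + (-139 + 4*9)**2 = 375 + (-139 + 36)**2 = 375 + (-103)**2 = 375 + 10609 = 10984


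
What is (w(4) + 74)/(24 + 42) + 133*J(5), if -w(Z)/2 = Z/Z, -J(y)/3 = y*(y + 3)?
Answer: -175548/11 ≈ -15959.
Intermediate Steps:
J(y) = -3*y*(3 + y) (J(y) = -3*y*(y + 3) = -3*y*(3 + y))
w(Z) = -2 (w(Z) = -2*Z/Z = -2*1 = -2)
(w(4) + 74)/(24 + 42) + 133*J(5) = (-2 + 74)/(24 + 42) + 133*(-3*5*(3 + 5)) = 72/66 + 133*(-3*5*8) = 72*(1/66) + 133*(-120) = 12/11 - 15960 = -175548/11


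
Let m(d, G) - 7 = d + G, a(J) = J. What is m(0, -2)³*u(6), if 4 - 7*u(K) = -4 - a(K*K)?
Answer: 5500/7 ≈ 785.71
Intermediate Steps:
m(d, G) = 7 + G + d (m(d, G) = 7 + (d + G) = 7 + (G + d) = 7 + G + d)
u(K) = 8/7 + K²/7 (u(K) = 4/7 - (-4 - K*K)/7 = 4/7 - (-4 - K²)/7 = 4/7 + (4/7 + K²/7) = 8/7 + K²/7)
m(0, -2)³*u(6) = (7 - 2 + 0)³*(8/7 + (⅐)*6²) = 5³*(8/7 + (⅐)*36) = 125*(8/7 + 36/7) = 125*(44/7) = 5500/7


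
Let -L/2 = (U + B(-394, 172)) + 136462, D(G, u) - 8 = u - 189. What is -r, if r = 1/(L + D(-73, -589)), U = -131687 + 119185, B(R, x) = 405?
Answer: 1/249500 ≈ 4.0080e-6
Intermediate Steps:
D(G, u) = -181 + u (D(G, u) = 8 + (u - 189) = 8 + (-189 + u) = -181 + u)
U = -12502
L = -248730 (L = -2*((-12502 + 405) + 136462) = -2*(-12097 + 136462) = -2*124365 = -248730)
r = -1/249500 (r = 1/(-248730 + (-181 - 589)) = 1/(-248730 - 770) = 1/(-249500) = -1/249500 ≈ -4.0080e-6)
-r = -1*(-1/249500) = 1/249500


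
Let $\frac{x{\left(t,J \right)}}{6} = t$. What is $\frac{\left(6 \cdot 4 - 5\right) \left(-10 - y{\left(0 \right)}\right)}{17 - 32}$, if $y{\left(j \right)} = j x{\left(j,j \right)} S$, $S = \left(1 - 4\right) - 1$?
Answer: $\frac{38}{3} \approx 12.667$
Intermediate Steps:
$x{\left(t,J \right)} = 6 t$
$S = -4$ ($S = -3 - 1 = -4$)
$y{\left(j \right)} = - 24 j^{2}$ ($y{\left(j \right)} = j 6 j \left(-4\right) = 6 j^{2} \left(-4\right) = - 24 j^{2}$)
$\frac{\left(6 \cdot 4 - 5\right) \left(-10 - y{\left(0 \right)}\right)}{17 - 32} = \frac{\left(6 \cdot 4 - 5\right) \left(-10 - - 24 \cdot 0^{2}\right)}{17 - 32} = \frac{\left(24 - 5\right) \left(-10 - \left(-24\right) 0\right)}{-15} = 19 \left(-10 - 0\right) \left(- \frac{1}{15}\right) = 19 \left(-10 + 0\right) \left(- \frac{1}{15}\right) = 19 \left(-10\right) \left(- \frac{1}{15}\right) = \left(-190\right) \left(- \frac{1}{15}\right) = \frac{38}{3}$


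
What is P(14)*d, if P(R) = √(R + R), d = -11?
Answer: -22*√7 ≈ -58.207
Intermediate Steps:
P(R) = √2*√R (P(R) = √(2*R) = √2*√R)
P(14)*d = (√2*√14)*(-11) = (2*√7)*(-11) = -22*√7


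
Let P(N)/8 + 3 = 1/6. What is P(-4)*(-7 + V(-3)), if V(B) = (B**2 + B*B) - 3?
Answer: -544/3 ≈ -181.33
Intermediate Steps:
V(B) = -3 + 2*B**2 (V(B) = (B**2 + B**2) - 3 = 2*B**2 - 3 = -3 + 2*B**2)
P(N) = -68/3 (P(N) = -24 + 8/6 = -24 + 8*(1/6) = -24 + 4/3 = -68/3)
P(-4)*(-7 + V(-3)) = -68*(-7 + (-3 + 2*(-3)**2))/3 = -68*(-7 + (-3 + 2*9))/3 = -68*(-7 + (-3 + 18))/3 = -68*(-7 + 15)/3 = -68/3*8 = -544/3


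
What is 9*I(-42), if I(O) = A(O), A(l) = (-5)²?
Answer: 225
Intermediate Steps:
A(l) = 25
I(O) = 25
9*I(-42) = 9*25 = 225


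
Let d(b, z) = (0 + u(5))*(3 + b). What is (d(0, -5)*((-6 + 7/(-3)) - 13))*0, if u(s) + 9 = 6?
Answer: 0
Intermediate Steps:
u(s) = -3 (u(s) = -9 + 6 = -3)
d(b, z) = -9 - 3*b (d(b, z) = (0 - 3)*(3 + b) = -3*(3 + b) = -9 - 3*b)
(d(0, -5)*((-6 + 7/(-3)) - 13))*0 = ((-9 - 3*0)*((-6 + 7/(-3)) - 13))*0 = ((-9 + 0)*((-6 + 7*(-⅓)) - 13))*0 = -9*((-6 - 7/3) - 13)*0 = -9*(-25/3 - 13)*0 = -9*(-64/3)*0 = 192*0 = 0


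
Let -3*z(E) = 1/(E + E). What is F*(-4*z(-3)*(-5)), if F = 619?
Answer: 6190/9 ≈ 687.78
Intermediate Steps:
z(E) = -1/(6*E) (z(E) = -1/(3*(E + E)) = -1/(2*E)/3 = -1/(6*E))
F*(-4*z(-3)*(-5)) = 619*(-(-2)/(3*(-3))*(-5)) = 619*(-(-2)*(-1)/(3*3)*(-5)) = 619*(-4*1/18*(-5)) = 619*(-2/9*(-5)) = 619*(10/9) = 6190/9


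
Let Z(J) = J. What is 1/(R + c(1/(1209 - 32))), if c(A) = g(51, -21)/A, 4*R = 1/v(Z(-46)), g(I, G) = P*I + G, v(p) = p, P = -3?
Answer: -184/37682833 ≈ -4.8829e-6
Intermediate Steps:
g(I, G) = G - 3*I (g(I, G) = -3*I + G = G - 3*I)
R = -1/184 (R = (1/4)/(-46) = (1/4)*(-1/46) = -1/184 ≈ -0.0054348)
c(A) = -174/A (c(A) = (-21 - 3*51)/A = (-21 - 153)/A = -174/A)
1/(R + c(1/(1209 - 32))) = 1/(-1/184 - 174/(1/(1209 - 32))) = 1/(-1/184 - 174/(1/1177)) = 1/(-1/184 - 174/1/1177) = 1/(-1/184 - 174*1177) = 1/(-1/184 - 204798) = 1/(-37682833/184) = -184/37682833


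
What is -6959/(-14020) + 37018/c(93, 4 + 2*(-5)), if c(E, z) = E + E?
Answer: 260143367/1303860 ≈ 199.52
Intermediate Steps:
c(E, z) = 2*E
-6959/(-14020) + 37018/c(93, 4 + 2*(-5)) = -6959/(-14020) + 37018/((2*93)) = -6959*(-1/14020) + 37018/186 = 6959/14020 + 37018*(1/186) = 6959/14020 + 18509/93 = 260143367/1303860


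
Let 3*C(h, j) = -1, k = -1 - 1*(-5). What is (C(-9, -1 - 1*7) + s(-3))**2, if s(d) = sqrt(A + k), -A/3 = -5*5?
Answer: 712/9 - 2*sqrt(79)/3 ≈ 73.186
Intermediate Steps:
k = 4 (k = -1 + 5 = 4)
C(h, j) = -1/3 (C(h, j) = (1/3)*(-1) = -1/3)
A = 75 (A = -(-15)*5 = -3*(-25) = 75)
s(d) = sqrt(79) (s(d) = sqrt(75 + 4) = sqrt(79))
(C(-9, -1 - 1*7) + s(-3))**2 = (-1/3 + sqrt(79))**2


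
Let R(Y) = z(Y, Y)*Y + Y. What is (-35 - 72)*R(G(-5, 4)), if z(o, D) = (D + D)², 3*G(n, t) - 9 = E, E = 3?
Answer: -27820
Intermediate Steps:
G(n, t) = 4 (G(n, t) = 3 + (⅓)*3 = 3 + 1 = 4)
z(o, D) = 4*D² (z(o, D) = (2*D)² = 4*D²)
R(Y) = Y + 4*Y³ (R(Y) = (4*Y²)*Y + Y = 4*Y³ + Y = Y + 4*Y³)
(-35 - 72)*R(G(-5, 4)) = (-35 - 72)*(4 + 4*4³) = -107*(4 + 4*64) = -107*(4 + 256) = -107*260 = -27820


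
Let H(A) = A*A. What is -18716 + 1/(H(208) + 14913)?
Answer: -1088840731/58177 ≈ -18716.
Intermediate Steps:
H(A) = A²
-18716 + 1/(H(208) + 14913) = -18716 + 1/(208² + 14913) = -18716 + 1/(43264 + 14913) = -18716 + 1/58177 = -1088840731/58177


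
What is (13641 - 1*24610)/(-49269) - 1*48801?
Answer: -2404365500/49269 ≈ -48801.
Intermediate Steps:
(13641 - 1*24610)/(-49269) - 1*48801 = (13641 - 24610)*(-1/49269) - 48801 = -10969*(-1/49269) - 48801 = 10969/49269 - 48801 = -2404365500/49269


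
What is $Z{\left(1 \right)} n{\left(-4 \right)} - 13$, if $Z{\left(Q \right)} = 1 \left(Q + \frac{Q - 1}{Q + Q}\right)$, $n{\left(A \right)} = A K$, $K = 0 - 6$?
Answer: $11$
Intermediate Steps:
$K = -6$ ($K = 0 - 6 = -6$)
$n{\left(A \right)} = - 6 A$ ($n{\left(A \right)} = A \left(-6\right) = - 6 A$)
$Z{\left(Q \right)} = Q + \frac{-1 + Q}{2 Q}$ ($Z{\left(Q \right)} = 1 \left(Q + \frac{-1 + Q}{2 Q}\right) = Q + \frac{-1 + Q}{2 Q}$)
$Z{\left(1 \right)} n{\left(-4 \right)} - 13 = \left(\frac{1}{2} + 1 - \frac{1}{2 \cdot 1}\right) \left(\left(-6\right) \left(-4\right)\right) - 13 = \left(\frac{1}{2} + 1 - \frac{1}{2}\right) 24 - 13 = 1 \cdot 24 - 13 = 24 - 13 = 11$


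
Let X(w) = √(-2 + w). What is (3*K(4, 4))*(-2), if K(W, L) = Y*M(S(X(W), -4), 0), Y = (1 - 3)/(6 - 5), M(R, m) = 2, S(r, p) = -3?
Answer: 24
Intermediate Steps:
Y = -2 (Y = -2/1 = -2*1 = -2)
K(W, L) = -4 (K(W, L) = -2*2 = -4)
(3*K(4, 4))*(-2) = (3*(-4))*(-2) = -12*(-2) = 24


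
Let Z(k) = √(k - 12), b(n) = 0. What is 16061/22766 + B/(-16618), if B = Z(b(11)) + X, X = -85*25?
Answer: 78819862/94581347 - I*√3/8309 ≈ 0.83335 - 0.00020845*I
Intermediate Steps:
X = -2125
Z(k) = √(-12 + k)
B = -2125 + 2*I*√3 (B = √(-12 + 0) - 2125 = √(-12) - 2125 = 2*I*√3 - 2125 = -2125 + 2*I*√3 ≈ -2125.0 + 3.4641*I)
16061/22766 + B/(-16618) = 16061/22766 + (-2125 + 2*I*√3)/(-16618) = 16061*(1/22766) + (-2125 + 2*I*√3)*(-1/16618) = 16061/22766 + (2125/16618 - I*√3/8309) = 78819862/94581347 - I*√3/8309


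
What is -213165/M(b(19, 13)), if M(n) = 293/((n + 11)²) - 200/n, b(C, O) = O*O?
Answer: 1167206274000/6430483 ≈ 1.8151e+5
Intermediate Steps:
b(C, O) = O²
M(n) = -200/n + 293/(11 + n)² (M(n) = 293/((11 + n)²) - 200/n = 293/(11 + n)² - 200/n = -200/n + 293/(11 + n)²)
-213165/M(b(19, 13)) = -213165/(-200/(13²) + 293/(11 + 13²)²) = -213165/(-200/169 + 293/(11 + 169)²) = -213165/(-200*1/169 + 293/180²) = -213165/(-200/169 + 293*(1/32400)) = -213165/(-200/169 + 293/32400) = -213165/(-6430483/5475600) = -213165*(-5475600/6430483) = 1167206274000/6430483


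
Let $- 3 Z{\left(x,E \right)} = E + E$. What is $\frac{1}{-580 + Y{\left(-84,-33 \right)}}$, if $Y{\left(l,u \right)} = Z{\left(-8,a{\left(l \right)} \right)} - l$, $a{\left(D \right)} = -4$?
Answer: $- \frac{3}{1480} \approx -0.002027$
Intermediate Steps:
$Z{\left(x,E \right)} = - \frac{2 E}{3}$ ($Z{\left(x,E \right)} = - \frac{E + E}{3} = - \frac{2 E}{3}$)
$Y{\left(l,u \right)} = \frac{8}{3} - l$ ($Y{\left(l,u \right)} = \left(- \frac{2}{3}\right) \left(-4\right) - l = \frac{8}{3} - l$)
$\frac{1}{-580 + Y{\left(-84,-33 \right)}} = \frac{1}{-580 + \left(\frac{8}{3} - -84\right)} = \frac{1}{-580 + \left(\frac{8}{3} + 84\right)} = \frac{1}{-580 + \frac{260}{3}} = \frac{1}{- \frac{1480}{3}} = - \frac{3}{1480}$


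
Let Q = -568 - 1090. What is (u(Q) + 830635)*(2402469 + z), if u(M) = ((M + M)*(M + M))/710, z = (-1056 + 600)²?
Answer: 156819220507593/71 ≈ 2.2087e+12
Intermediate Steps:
Q = -1658
z = 207936 (z = (-456)² = 207936)
u(M) = 2*M²/355 (u(M) = ((2*M)*(2*M))*(1/710) = (4*M²)*(1/710) = 2*M²/355)
(u(Q) + 830635)*(2402469 + z) = ((2/355)*(-1658)² + 830635)*(2402469 + 207936) = ((2/355)*2748964 + 830635)*2610405 = (5497928/355 + 830635)*2610405 = (300373353/355)*2610405 = 156819220507593/71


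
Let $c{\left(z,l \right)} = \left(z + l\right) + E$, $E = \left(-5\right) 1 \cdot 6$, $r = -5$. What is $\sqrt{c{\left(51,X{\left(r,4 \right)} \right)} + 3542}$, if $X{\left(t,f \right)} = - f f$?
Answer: $\sqrt{3547} \approx 59.557$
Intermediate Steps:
$E = -30$ ($E = \left(-5\right) 6 = -30$)
$X{\left(t,f \right)} = - f^{2}$
$c{\left(z,l \right)} = -30 + l + z$ ($c{\left(z,l \right)} = \left(z + l\right) - 30 = \left(l + z\right) - 30 = -30 + l + z$)
$\sqrt{c{\left(51,X{\left(r,4 \right)} \right)} + 3542} = \sqrt{\left(-30 - 4^{2} + 51\right) + 3542} = \sqrt{\left(-30 - 16 + 51\right) + 3542} = \sqrt{5 + 3542} = \sqrt{3547}$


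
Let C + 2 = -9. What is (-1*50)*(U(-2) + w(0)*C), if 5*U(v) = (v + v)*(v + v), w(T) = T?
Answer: -160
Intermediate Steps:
C = -11 (C = -2 - 9 = -11)
U(v) = 4*v²/5 (U(v) = ((v + v)*(v + v))/5 = ((2*v)*(2*v))/5 = (4*v²)/5 = 4*v²/5)
(-1*50)*(U(-2) + w(0)*C) = (-1*50)*((⅘)*(-2)² + 0*(-11)) = -50*((⅘)*4 + 0) = -50*(16/5 + 0) = -50*16/5 = -160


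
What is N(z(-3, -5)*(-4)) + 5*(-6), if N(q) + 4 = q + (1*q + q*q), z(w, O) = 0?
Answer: -34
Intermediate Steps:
N(q) = -4 + q² + 2*q (N(q) = -4 + (q + (1*q + q*q)) = -4 + (q + (q + q²)) = -4 + (q² + 2*q) = -4 + q² + 2*q)
N(z(-3, -5)*(-4)) + 5*(-6) = (-4 + (0*(-4))² + 2*(0*(-4))) + 5*(-6) = (-4 + 0² + 2*0) - 30 = (-4 + 0 + 0) - 30 = -4 - 30 = -34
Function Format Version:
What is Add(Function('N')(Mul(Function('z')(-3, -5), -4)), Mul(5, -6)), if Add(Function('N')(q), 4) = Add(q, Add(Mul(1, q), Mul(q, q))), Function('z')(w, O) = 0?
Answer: -34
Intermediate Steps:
Function('N')(q) = Add(-4, Pow(q, 2), Mul(2, q)) (Function('N')(q) = Add(-4, Add(q, Add(Mul(1, q), Mul(q, q)))) = Add(-4, Add(q, Add(q, Pow(q, 2)))) = Add(-4, Add(Pow(q, 2), Mul(2, q))) = Add(-4, Pow(q, 2), Mul(2, q)))
Add(Function('N')(Mul(Function('z')(-3, -5), -4)), Mul(5, -6)) = Add(Add(-4, Pow(Mul(0, -4), 2), Mul(2, Mul(0, -4))), Mul(5, -6)) = Add(Add(-4, Pow(0, 2), Mul(2, 0)), -30) = Add(Add(-4, 0, 0), -30) = Add(-4, -30) = -34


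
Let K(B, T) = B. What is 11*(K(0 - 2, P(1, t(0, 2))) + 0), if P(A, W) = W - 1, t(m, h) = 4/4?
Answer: -22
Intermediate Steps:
t(m, h) = 1 (t(m, h) = 4*(1/4) = 1)
P(A, W) = -1 + W
11*(K(0 - 2, P(1, t(0, 2))) + 0) = 11*((0 - 2) + 0) = 11*(-2 + 0) = 11*(-2) = -22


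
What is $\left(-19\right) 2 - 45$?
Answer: $-83$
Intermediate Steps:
$\left(-19\right) 2 - 45 = -38 - 45 = -83$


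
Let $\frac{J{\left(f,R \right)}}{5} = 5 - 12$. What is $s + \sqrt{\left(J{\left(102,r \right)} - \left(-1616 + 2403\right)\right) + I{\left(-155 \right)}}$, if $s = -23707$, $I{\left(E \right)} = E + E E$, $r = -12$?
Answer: $-23707 + 2 \sqrt{5762} \approx -23555.0$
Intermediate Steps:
$I{\left(E \right)} = E + E^{2}$
$J{\left(f,R \right)} = -35$ ($J{\left(f,R \right)} = 5 \left(5 - 12\right) = 5 \left(-7\right) = -35$)
$s + \sqrt{\left(J{\left(102,r \right)} - \left(-1616 + 2403\right)\right) + I{\left(-155 \right)}} = -23707 + \sqrt{\left(-35 - \left(-1616 + 2403\right)\right) - 155 \left(1 - 155\right)} = -23707 + \sqrt{\left(-35 - 787\right) - -23870} = -23707 + \sqrt{\left(-35 - 787\right) + 23870} = -23707 + \sqrt{-822 + 23870} = -23707 + \sqrt{23048} = -23707 + 2 \sqrt{5762}$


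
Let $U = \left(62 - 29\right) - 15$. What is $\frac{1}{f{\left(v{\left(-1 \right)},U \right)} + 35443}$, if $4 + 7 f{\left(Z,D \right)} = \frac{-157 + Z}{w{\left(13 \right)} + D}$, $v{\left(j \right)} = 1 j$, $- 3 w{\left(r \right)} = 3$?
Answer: $\frac{119}{4217491} \approx 2.8216 \cdot 10^{-5}$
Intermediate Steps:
$w{\left(r \right)} = -1$ ($w{\left(r \right)} = \left(- \frac{1}{3}\right) 3 = -1$)
$v{\left(j \right)} = j$
$U = 18$ ($U = 33 - 15 = 18$)
$f{\left(Z,D \right)} = - \frac{4}{7} + \frac{-157 + Z}{7 \left(-1 + D\right)}$ ($f{\left(Z,D \right)} = - \frac{4}{7} + \frac{\left(-157 + Z\right) \frac{1}{-1 + D}}{7} = - \frac{4}{7} + \frac{\frac{1}{-1 + D} \left(-157 + Z\right)}{7} = - \frac{4}{7} + \frac{-157 + Z}{7 \left(-1 + D\right)}$)
$\frac{1}{f{\left(v{\left(-1 \right)},U \right)} + 35443} = \frac{1}{\frac{-153 - 1 - 72}{7 \left(-1 + 18\right)} + 35443} = \frac{1}{\frac{-153 - 1 - 72}{7 \cdot 17} + 35443} = \frac{1}{\frac{1}{7} \cdot \frac{1}{17} \left(-226\right) + 35443} = \frac{1}{- \frac{226}{119} + 35443} = \frac{1}{\frac{4217491}{119}} = \frac{119}{4217491}$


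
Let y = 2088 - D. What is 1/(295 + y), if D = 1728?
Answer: 1/655 ≈ 0.0015267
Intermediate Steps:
y = 360 (y = 2088 - 1*1728 = 2088 - 1728 = 360)
1/(295 + y) = 1/(295 + 360) = 1/655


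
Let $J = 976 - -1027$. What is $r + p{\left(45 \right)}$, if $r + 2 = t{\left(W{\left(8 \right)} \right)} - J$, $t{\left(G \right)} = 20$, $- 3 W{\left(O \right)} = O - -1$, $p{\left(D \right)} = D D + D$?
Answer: $85$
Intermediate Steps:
$p{\left(D \right)} = D + D^{2}$ ($p{\left(D \right)} = D^{2} + D = D + D^{2}$)
$J = 2003$ ($J = 976 + 1027 = 2003$)
$W{\left(O \right)} = - \frac{1}{3} - \frac{O}{3}$ ($W{\left(O \right)} = - \frac{O - -1}{3} = - \frac{O + 1}{3} = - \frac{1 + O}{3} = - \frac{1}{3} - \frac{O}{3}$)
$r = -1985$ ($r = -2 + \left(20 - 2003\right) = -2 - 1983 = -1985$)
$r + p{\left(45 \right)} = -1985 + 45 \left(1 + 45\right) = -1985 + 45 \cdot 46 = -1985 + 2070 = 85$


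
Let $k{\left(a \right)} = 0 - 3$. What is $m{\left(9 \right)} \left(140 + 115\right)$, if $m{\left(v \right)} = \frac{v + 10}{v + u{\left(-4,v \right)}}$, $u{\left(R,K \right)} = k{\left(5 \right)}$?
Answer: $\frac{1615}{2} \approx 807.5$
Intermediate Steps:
$k{\left(a \right)} = -3$
$u{\left(R,K \right)} = -3$
$m{\left(v \right)} = \frac{10 + v}{-3 + v}$ ($m{\left(v \right)} = \frac{v + 10}{v - 3} = \frac{10 + v}{-3 + v}$)
$m{\left(9 \right)} \left(140 + 115\right) = \frac{10 + 9}{-3 + 9} \left(140 + 115\right) = \frac{1}{6} \cdot 19 \cdot 255 = \frac{19}{6} \cdot 255 = \frac{1615}{2}$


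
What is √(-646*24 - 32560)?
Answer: 8*I*√751 ≈ 219.24*I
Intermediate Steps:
√(-646*24 - 32560) = √(-15504 - 32560) = √(-48064) = 8*I*√751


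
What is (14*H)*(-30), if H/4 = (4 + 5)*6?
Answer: -90720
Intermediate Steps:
H = 216 (H = 4*((4 + 5)*6) = 4*(9*6) = 4*54 = 216)
(14*H)*(-30) = (14*216)*(-30) = 3024*(-30) = -90720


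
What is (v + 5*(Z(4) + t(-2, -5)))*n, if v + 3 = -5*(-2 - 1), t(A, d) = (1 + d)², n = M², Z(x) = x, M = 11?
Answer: 13552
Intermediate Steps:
n = 121 (n = 11² = 121)
v = 12 (v = -3 - 5*(-2 - 1) = -3 - 5*(-3) = -3 + 15 = 12)
(v + 5*(Z(4) + t(-2, -5)))*n = (12 + 5*(4 + (1 - 5)²))*121 = (12 + 5*(4 + (-4)²))*121 = (12 + 5*(4 + 16))*121 = (12 + 5*20)*121 = (12 + 100)*121 = 112*121 = 13552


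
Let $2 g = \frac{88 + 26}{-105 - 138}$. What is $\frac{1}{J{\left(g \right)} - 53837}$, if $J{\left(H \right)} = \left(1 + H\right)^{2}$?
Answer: $- \frac{6561}{353220713} \approx -1.8575 \cdot 10^{-5}$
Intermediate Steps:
$g = - \frac{19}{81}$ ($g = \frac{\left(88 + 26\right) \frac{1}{-105 - 138}}{2} = \frac{114 \frac{1}{-243}}{2} = \frac{114 \left(- \frac{1}{243}\right)}{2} = \frac{1}{2} \left(- \frac{38}{81}\right) = - \frac{19}{81} \approx -0.23457$)
$\frac{1}{J{\left(g \right)} - 53837} = \frac{1}{\left(1 - \frac{19}{81}\right)^{2} - 53837} = \frac{1}{\left(\frac{62}{81}\right)^{2} - 53837} = \frac{1}{\frac{3844}{6561} - 53837} = \frac{1}{- \frac{353220713}{6561}} = - \frac{6561}{353220713}$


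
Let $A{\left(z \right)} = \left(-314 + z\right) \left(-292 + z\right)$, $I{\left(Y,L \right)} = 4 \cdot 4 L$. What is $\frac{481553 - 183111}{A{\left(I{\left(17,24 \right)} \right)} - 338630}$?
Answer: $- \frac{149221}{166095} \approx -0.89841$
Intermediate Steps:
$I{\left(Y,L \right)} = 16 L$
$\frac{481553 - 183111}{A{\left(I{\left(17,24 \right)} \right)} - 338630} = \frac{481553 - 183111}{\left(91688 + \left(16 \cdot 24\right)^{2} - 606 \cdot 16 \cdot 24\right) - 338630} = \frac{298442}{\left(91688 + 384^{2} - 232704\right) - 338630} = \frac{298442}{\left(91688 + 147456 - 232704\right) - 338630} = \frac{298442}{6440 - 338630} = \frac{298442}{-332190} = 298442 \left(- \frac{1}{332190}\right) = - \frac{149221}{166095}$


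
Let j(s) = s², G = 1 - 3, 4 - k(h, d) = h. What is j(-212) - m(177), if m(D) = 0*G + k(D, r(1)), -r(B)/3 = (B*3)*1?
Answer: 45117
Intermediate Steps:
r(B) = -9*B (r(B) = -3*B*3 = -3*3*B = -9*B)
k(h, d) = 4 - h
G = -2
m(D) = 4 - D (m(D) = 0*(-2) + (4 - D) = 0 + (4 - D) = 4 - D)
j(-212) - m(177) = (-212)² - (4 - 1*177) = 44944 - (4 - 177) = 44944 - 1*(-173) = 44944 + 173 = 45117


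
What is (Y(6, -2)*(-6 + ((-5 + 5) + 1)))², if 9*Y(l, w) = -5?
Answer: 625/81 ≈ 7.7160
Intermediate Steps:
Y(l, w) = -5/9 (Y(l, w) = (⅑)*(-5) = -5/9)
(Y(6, -2)*(-6 + ((-5 + 5) + 1)))² = (-5*(-6 + ((-5 + 5) + 1))/9)² = (-5*(-6 + (0 + 1))/9)² = (-5*(-6 + 1)/9)² = (-5/9*(-5))² = (25/9)² = 625/81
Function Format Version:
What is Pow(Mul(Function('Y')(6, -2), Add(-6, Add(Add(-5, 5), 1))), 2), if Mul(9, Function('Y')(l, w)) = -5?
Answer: Rational(625, 81) ≈ 7.7160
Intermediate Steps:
Function('Y')(l, w) = Rational(-5, 9) (Function('Y')(l, w) = Mul(Rational(1, 9), -5) = Rational(-5, 9))
Pow(Mul(Function('Y')(6, -2), Add(-6, Add(Add(-5, 5), 1))), 2) = Pow(Mul(Rational(-5, 9), Add(-6, Add(Add(-5, 5), 1))), 2) = Pow(Mul(Rational(-5, 9), Add(-6, Add(0, 1))), 2) = Pow(Mul(Rational(-5, 9), Add(-6, 1)), 2) = Pow(Mul(Rational(-5, 9), -5), 2) = Pow(Rational(25, 9), 2) = Rational(625, 81)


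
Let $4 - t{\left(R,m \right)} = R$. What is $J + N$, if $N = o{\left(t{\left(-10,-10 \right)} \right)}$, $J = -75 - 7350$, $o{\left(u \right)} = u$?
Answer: $-7411$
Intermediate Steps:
$t{\left(R,m \right)} = 4 - R$
$J = -7425$ ($J = -75 - 7350 = -7425$)
$N = 14$ ($N = 4 - -10 = 4 + 10 = 14$)
$J + N = -7425 + 14 = -7411$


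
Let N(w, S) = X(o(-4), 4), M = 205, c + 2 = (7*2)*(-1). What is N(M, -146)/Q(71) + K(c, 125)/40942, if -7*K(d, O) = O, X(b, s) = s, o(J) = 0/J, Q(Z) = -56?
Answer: -10298/143297 ≈ -0.071865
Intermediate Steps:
c = -16 (c = -2 + (7*2)*(-1) = -2 + 14*(-1) = -2 - 14 = -16)
o(J) = 0
N(w, S) = 4
K(d, O) = -O/7
N(M, -146)/Q(71) + K(c, 125)/40942 = 4/(-56) - 1/7*125/40942 = 4*(-1/56) - 125/7*1/40942 = -1/14 - 125/286594 = -10298/143297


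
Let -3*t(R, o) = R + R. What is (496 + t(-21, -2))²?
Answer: 260100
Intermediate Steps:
t(R, o) = -2*R/3 (t(R, o) = -(R + R)/3 = -2*R/3)
(496 + t(-21, -2))² = (496 - ⅔*(-21))² = (496 + 14)² = 510² = 260100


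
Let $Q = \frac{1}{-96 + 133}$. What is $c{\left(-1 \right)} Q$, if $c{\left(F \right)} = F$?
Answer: $- \frac{1}{37} \approx -0.027027$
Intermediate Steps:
$Q = \frac{1}{37} \approx 0.027027$
$c{\left(-1 \right)} Q = \left(-1\right) \frac{1}{37} = - \frac{1}{37}$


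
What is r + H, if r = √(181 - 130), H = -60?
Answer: -60 + √51 ≈ -52.859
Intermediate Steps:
r = √51 ≈ 7.1414
r + H = √51 - 60 = -60 + √51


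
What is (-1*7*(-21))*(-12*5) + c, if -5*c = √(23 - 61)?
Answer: -8820 - I*√38/5 ≈ -8820.0 - 1.2329*I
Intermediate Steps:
c = -I*√38/5 (c = -√(23 - 61)/5 = -I*√38/5 ≈ -1.2329*I)
(-1*7*(-21))*(-12*5) + c = (-1*7*(-21))*(-12*5) - I*√38/5 = -7*(-21)*(-60) - I*√38/5 = 147*(-60) - I*√38/5 = -8820 - I*√38/5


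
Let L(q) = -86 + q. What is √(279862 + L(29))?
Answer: √279805 ≈ 528.97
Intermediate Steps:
√(279862 + L(29)) = √(279862 + (-86 + 29)) = √(279862 - 57) = √279805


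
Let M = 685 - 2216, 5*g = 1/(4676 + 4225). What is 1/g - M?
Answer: 46036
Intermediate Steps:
g = 1/44505 (g = 1/(5*(4676 + 4225)) = (⅕)/8901 = (⅕)*(1/8901) = 1/44505 ≈ 2.2469e-5)
M = -1531
1/g - M = 1/(1/44505) - 1*(-1531) = 44505 + 1531 = 46036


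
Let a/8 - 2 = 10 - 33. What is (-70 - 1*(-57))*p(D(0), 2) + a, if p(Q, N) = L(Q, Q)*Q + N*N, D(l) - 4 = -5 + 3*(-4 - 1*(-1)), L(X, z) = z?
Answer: -1520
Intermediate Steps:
D(l) = -10 (D(l) = 4 + (-5 + 3*(-4 - 1*(-1))) = 4 + (-5 + 3*(-4 + 1)) = 4 + (-5 + 3*(-3)) = 4 + (-5 - 9) = 4 - 14 = -10)
a = -168 (a = 16 + 8*(10 - 33) = 16 + 8*(-23) = 16 - 184 = -168)
p(Q, N) = N² + Q² (p(Q, N) = Q*Q + N*N = Q² + N² = N² + Q²)
(-70 - 1*(-57))*p(D(0), 2) + a = (-70 - 1*(-57))*(2² + (-10)²) - 168 = (-70 + 57)*(4 + 100) - 168 = -13*104 - 168 = -1352 - 168 = -1520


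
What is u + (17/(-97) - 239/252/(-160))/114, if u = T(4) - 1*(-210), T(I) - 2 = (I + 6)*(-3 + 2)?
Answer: 90062766863/445858560 ≈ 202.00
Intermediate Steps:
T(I) = -4 - I (T(I) = 2 + (I + 6)*(-3 + 2) = 2 + (6 + I)*(-1) = 2 + (-6 - I) = -4 - I)
u = 202 (u = (-4 - 1*4) - 1*(-210) = (-4 - 4) + 210 = -8 + 210 = 202)
u + (17/(-97) - 239/252/(-160))/114 = 202 + (17/(-97) - 239/252/(-160))/114 = 202 + (17*(-1/97) - 239*1/252*(-1/160))*(1/114) = 202 + (-17/97 - 239/252*(-1/160))*(1/114) = 202 + (-17/97 + 239/40320)*(1/114) = 202 - 662257/3911040*1/114 = 202 - 662257/445858560 = 90062766863/445858560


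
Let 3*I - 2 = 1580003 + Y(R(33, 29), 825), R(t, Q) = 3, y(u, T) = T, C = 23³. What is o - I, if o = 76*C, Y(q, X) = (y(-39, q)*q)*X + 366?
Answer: 1186280/3 ≈ 3.9543e+5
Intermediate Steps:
C = 12167
Y(q, X) = 366 + X*q² (Y(q, X) = (q*q)*X + 366 = q²*X + 366 = X*q² + 366 = 366 + X*q²)
I = 1587796/3 (I = ⅔ + (1580003 + (366 + 825*3²))/3 = ⅔ + (1580003 + (366 + 825*9))/3 = ⅔ + (1580003 + (366 + 7425))/3 = ⅔ + (1580003 + 7791)/3 = ⅔ + (⅓)*1587794 = ⅔ + 1587794/3 = 1587796/3 ≈ 5.2927e+5)
o = 924692 (o = 76*12167 = 924692)
o - I = 924692 - 1*1587796/3 = 924692 - 1587796/3 = 1186280/3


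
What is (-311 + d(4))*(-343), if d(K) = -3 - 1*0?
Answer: 107702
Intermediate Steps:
d(K) = -3 (d(K) = -3 + 0 = -3)
(-311 + d(4))*(-343) = (-311 - 3)*(-343) = -314*(-343) = 107702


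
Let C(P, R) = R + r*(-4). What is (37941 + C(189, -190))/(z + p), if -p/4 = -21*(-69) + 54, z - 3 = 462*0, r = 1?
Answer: -37747/6009 ≈ -6.2817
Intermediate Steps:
z = 3 (z = 3 + 462*0 = 3 + 0 = 3)
p = -6012 (p = -4*(-21*(-69) + 54) = -4*(1449 + 54) = -4*1503 = -6012)
C(P, R) = -4 + R (C(P, R) = R + 1*(-4) = R - 4 = -4 + R)
(37941 + C(189, -190))/(z + p) = (37941 + (-4 - 190))/(3 - 6012) = (37941 - 194)/(-6009) = 37747*(-1/6009) = -37747/6009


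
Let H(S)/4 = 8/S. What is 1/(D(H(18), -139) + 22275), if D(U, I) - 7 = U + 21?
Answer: 9/200743 ≈ 4.4833e-5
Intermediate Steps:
H(S) = 32/S (H(S) = 4*(8/S) = 32/S)
D(U, I) = 28 + U (D(U, I) = 7 + (U + 21) = 7 + (21 + U) = 28 + U)
1/(D(H(18), -139) + 22275) = 1/((28 + 32/18) + 22275) = 1/((28 + 32*(1/18)) + 22275) = 1/((28 + 16/9) + 22275) = 1/(268/9 + 22275) = 1/(200743/9) = 9/200743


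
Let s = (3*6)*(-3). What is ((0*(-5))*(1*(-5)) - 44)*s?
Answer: 2376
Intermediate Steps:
s = -54 (s = 18*(-3) = -54)
((0*(-5))*(1*(-5)) - 44)*s = ((0*(-5))*(1*(-5)) - 44)*(-54) = (0*(-5) - 44)*(-54) = (0 - 44)*(-54) = -44*(-54) = 2376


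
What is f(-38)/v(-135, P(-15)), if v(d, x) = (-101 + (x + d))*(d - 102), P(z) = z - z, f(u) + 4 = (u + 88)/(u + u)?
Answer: -1/12008 ≈ -8.3278e-5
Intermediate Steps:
f(u) = -4 + (88 + u)/(2*u) (f(u) = -4 + (u + 88)/(u + u) = -4 + (88 + u)/((2*u)) = -4 + (88 + u)*(1/(2*u)) = -4 + (88 + u)/(2*u))
P(z) = 0
v(d, x) = (-102 + d)*(-101 + d + x) (v(d, x) = (-101 + (d + x))*(-102 + d) = (-101 + d + x)*(-102 + d) = (-102 + d)*(-101 + d + x))
f(-38)/v(-135, P(-15)) = (-7/2 + 44/(-38))/(10302 + (-135)² - 203*(-135) - 102*0 - 135*0) = (-7/2 + 44*(-1/38))/(10302 + 18225 + 27405 + 0 + 0) = (-7/2 - 22/19)/55932 = -177/38*1/55932 = -1/12008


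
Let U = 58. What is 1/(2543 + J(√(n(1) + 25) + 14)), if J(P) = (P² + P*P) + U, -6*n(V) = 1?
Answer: 489/1475348 - 3*√894/2950696 ≈ 0.00030105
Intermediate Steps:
n(V) = -⅙ (n(V) = -⅙*1 = -⅙)
J(P) = 58 + 2*P² (J(P) = (P² + P*P) + 58 = (P² + P²) + 58 = 2*P² + 58 = 58 + 2*P²)
1/(2543 + J(√(n(1) + 25) + 14)) = 1/(2543 + (58 + 2*(√(-⅙ + 25) + 14)²)) = 1/(2543 + (58 + 2*(√(149/6) + 14)²)) = 1/(2543 + (58 + 2*(√894/6 + 14)²)) = 1/(2543 + (58 + 2*(14 + √894/6)²)) = 1/(2601 + 2*(14 + √894/6)²)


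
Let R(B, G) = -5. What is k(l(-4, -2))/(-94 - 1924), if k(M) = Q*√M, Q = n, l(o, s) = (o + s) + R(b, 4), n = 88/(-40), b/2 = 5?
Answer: 11*I*√11/10090 ≈ 0.0036157*I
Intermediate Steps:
b = 10 (b = 2*5 = 10)
n = -11/5 (n = 88*(-1/40) = -11/5 ≈ -2.2000)
l(o, s) = -5 + o + s (l(o, s) = (o + s) - 5 = -5 + o + s)
Q = -11/5 ≈ -2.2000
k(M) = -11*√M/5
k(l(-4, -2))/(-94 - 1924) = (-11*√(-5 - 4 - 2)/5)/(-94 - 1924) = -11*I*√11/5/(-2018) = -11*I*√11/5*(-1/2018) = 11*I*√11/10090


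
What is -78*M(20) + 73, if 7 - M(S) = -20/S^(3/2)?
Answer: -473 - 39*√5/5 ≈ -490.44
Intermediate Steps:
M(S) = 7 + 20/S^(3/2) (M(S) = 7 - (-20)/(S*√S) = 7 - (-20)/(S^(3/2)) = 7 - (-20)/S^(3/2) = 7 + 20/S^(3/2))
-78*M(20) + 73 = -78*(7 + 20/20^(3/2)) + 73 = -78*(7 + 20*(√5/200)) + 73 = -78*(7 + √5/10) + 73 = (-546 - 39*√5/5) + 73 = -473 - 39*√5/5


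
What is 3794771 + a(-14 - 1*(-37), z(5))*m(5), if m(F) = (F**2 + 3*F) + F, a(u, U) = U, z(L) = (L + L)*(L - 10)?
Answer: 3792521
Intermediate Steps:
z(L) = 2*L*(-10 + L) (z(L) = (2*L)*(-10 + L) = 2*L*(-10 + L))
m(F) = F**2 + 4*F
3794771 + a(-14 - 1*(-37), z(5))*m(5) = 3794771 + (2*5*(-10 + 5))*(5*(4 + 5)) = 3794771 + (2*5*(-5))*(5*9) = 3794771 - 50*45 = 3794771 - 2250 = 3792521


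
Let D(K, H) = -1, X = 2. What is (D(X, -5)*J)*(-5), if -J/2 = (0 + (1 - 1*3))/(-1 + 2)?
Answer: 20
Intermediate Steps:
J = 4 (J = -2*(0 + (1 - 1*3))/(-1 + 2) = -2*(0 + (1 - 3))/1 = -2*(0 - 2) = -(-4) = -2*(-2) = 4)
(D(X, -5)*J)*(-5) = -1*4*(-5) = -4*(-5) = 20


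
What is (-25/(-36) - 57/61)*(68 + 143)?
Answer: -111197/2196 ≈ -50.636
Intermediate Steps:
(-25/(-36) - 57/61)*(68 + 143) = (-25*(-1/36) - 57*1/61)*211 = (25/36 - 57/61)*211 = -527/2196*211 = -111197/2196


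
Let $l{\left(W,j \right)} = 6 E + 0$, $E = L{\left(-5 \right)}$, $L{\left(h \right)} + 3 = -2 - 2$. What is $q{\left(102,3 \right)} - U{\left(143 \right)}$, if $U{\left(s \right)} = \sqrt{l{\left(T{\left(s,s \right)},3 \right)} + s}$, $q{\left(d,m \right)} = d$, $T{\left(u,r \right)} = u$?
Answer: $102 - \sqrt{101} \approx 91.95$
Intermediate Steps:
$L{\left(h \right)} = -7$ ($L{\left(h \right)} = -3 - 4 = -7$)
$E = -7$
$l{\left(W,j \right)} = -42$ ($l{\left(W,j \right)} = 6 \left(-7\right) + 0 = -42 + 0 = -42$)
$U{\left(s \right)} = \sqrt{-42 + s}$
$q{\left(102,3 \right)} - U{\left(143 \right)} = 102 - \sqrt{-42 + 143} = 102 - \sqrt{101}$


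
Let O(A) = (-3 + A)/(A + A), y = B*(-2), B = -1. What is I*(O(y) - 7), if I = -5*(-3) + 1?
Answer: -116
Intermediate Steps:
y = 2 (y = -1*(-2) = 2)
O(A) = (-3 + A)/(2*A) (O(A) = (-3 + A)/((2*A)) = (-3 + A)*(1/(2*A)) = (-3 + A)/(2*A))
I = 16 (I = 15 + 1 = 16)
I*(O(y) - 7) = 16*((½)*(-3 + 2)/2 - 7) = 16*((½)*(½)*(-1) - 7) = 16*(-¼ - 7) = 16*(-29/4) = -116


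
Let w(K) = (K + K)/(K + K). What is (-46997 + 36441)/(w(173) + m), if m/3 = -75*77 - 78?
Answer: 5278/8779 ≈ 0.60121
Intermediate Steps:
w(K) = 1 (w(K) = (2*K)/((2*K)) = (2*K)*(1/(2*K)) = 1)
m = -17559 (m = 3*(-75*77 - 78) = 3*(-5775 - 78) = 3*(-5853) = -17559)
(-46997 + 36441)/(w(173) + m) = (-46997 + 36441)/(1 - 17559) = -10556/(-17558) = -10556*(-1/17558) = 5278/8779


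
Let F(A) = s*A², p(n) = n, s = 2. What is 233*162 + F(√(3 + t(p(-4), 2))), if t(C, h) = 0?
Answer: 37752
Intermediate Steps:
F(A) = 2*A²
233*162 + F(√(3 + t(p(-4), 2))) = 233*162 + 2*(√(3 + 0))² = 37746 + 2*(√3)² = 37746 + 2*3 = 37746 + 6 = 37752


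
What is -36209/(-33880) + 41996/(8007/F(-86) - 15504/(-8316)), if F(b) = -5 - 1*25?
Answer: -9793668684727/62227294360 ≈ -157.39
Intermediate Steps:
F(b) = -30 (F(b) = -5 - 25 = -30)
-36209/(-33880) + 41996/(8007/F(-86) - 15504/(-8316)) = -36209/(-33880) + 41996/(8007/(-30) - 15504/(-8316)) = -36209*(-1/33880) + 41996/(8007*(-1/30) - 15504*(-1/8316)) = 36209/33880 + 41996/(-2669/10 + 1292/693) = 36209/33880 + 41996/(-1836697/6930) = 36209/33880 + 41996*(-6930/1836697) = 36209/33880 - 291032280/1836697 = -9793668684727/62227294360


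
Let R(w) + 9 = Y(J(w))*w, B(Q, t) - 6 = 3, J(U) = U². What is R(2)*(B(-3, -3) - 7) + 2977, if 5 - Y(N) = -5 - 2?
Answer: 3007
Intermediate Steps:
Y(N) = 12 (Y(N) = 5 - (-5 - 2) = 5 - 1*(-7) = 5 + 7 = 12)
B(Q, t) = 9 (B(Q, t) = 6 + 3 = 9)
R(w) = -9 + 12*w
R(2)*(B(-3, -3) - 7) + 2977 = (-9 + 12*2)*(9 - 7) + 2977 = (-9 + 24)*2 + 2977 = 15*2 + 2977 = 30 + 2977 = 3007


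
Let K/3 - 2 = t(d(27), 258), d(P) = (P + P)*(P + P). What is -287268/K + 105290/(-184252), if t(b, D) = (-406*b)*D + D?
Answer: -4017831391101/7034854398602 ≈ -0.57113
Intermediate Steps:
d(P) = 4*P² (d(P) = (2*P)*(2*P) = 4*P²)
t(b, D) = D - 406*D*b (t(b, D) = -406*D*b + D = D - 406*D*b)
K = -916334724 (K = 6 + 3*(258*(1 - 1624*27²)) = 6 + 3*(258*(1 - 1624*729)) = 6 + 3*(258*(1 - 406*2916)) = 6 + 3*(258*(1 - 1183896)) = 6 + 3*(258*(-1183895)) = 6 + 3*(-305444910) = 6 - 916334730 = -916334724)
-287268/K + 105290/(-184252) = -287268/(-916334724) + 105290/(-184252) = -287268*(-1/916334724) + 105290*(-1/184252) = 23939/76361227 - 52645/92126 = -4017831391101/7034854398602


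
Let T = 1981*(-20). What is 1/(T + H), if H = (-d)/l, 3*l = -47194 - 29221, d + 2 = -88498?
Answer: -15283/605565560 ≈ -2.5238e-5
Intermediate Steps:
d = -88500 (d = -2 - 88498 = -88500)
l = -76415/3 (l = (-47194 - 29221)/3 = (⅓)*(-76415) = -76415/3 ≈ -25472.)
T = -39620
H = -53100/15283 (H = (-1*(-88500))/(-76415/3) = 88500*(-3/76415) = -53100/15283 ≈ -3.4744)
1/(T + H) = 1/(-39620 - 53100/15283) = 1/(-605565560/15283) = -15283/605565560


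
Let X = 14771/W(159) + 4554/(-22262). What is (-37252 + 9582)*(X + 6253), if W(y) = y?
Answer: -310756089210650/1769829 ≈ -1.7559e+8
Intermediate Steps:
X = 164053958/1769829 (X = 14771/159 + 4554/(-22262) = 14771*(1/159) + 4554*(-1/22262) = 14771/159 - 2277/11131 = 164053958/1769829 ≈ 92.695)
(-37252 + 9582)*(X + 6253) = (-37252 + 9582)*(164053958/1769829 + 6253) = -27670*11230794695/1769829 = -310756089210650/1769829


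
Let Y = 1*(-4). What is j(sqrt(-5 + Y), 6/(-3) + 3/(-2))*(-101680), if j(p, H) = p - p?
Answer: 0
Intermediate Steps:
Y = -4
j(p, H) = 0
j(sqrt(-5 + Y), 6/(-3) + 3/(-2))*(-101680) = 0*(-101680) = 0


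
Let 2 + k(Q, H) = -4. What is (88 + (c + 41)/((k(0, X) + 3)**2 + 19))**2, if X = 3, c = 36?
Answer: 131769/16 ≈ 8235.6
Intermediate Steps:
k(Q, H) = -6 (k(Q, H) = -2 - 4 = -6)
(88 + (c + 41)/((k(0, X) + 3)**2 + 19))**2 = (88 + (36 + 41)/((-6 + 3)**2 + 19))**2 = (88 + 77/((-3)**2 + 19))**2 = (88 + 77/(9 + 19))**2 = (88 + 77/28)**2 = (88 + 77*(1/28))**2 = (88 + 11/4)**2 = (363/4)**2 = 131769/16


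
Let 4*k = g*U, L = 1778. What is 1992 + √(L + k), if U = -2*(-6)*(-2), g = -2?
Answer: 1992 + √1790 ≈ 2034.3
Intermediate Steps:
U = -24 (U = 12*(-2) = -24)
k = 12 (k = (-2*(-24))/4 = (¼)*48 = 12)
1992 + √(L + k) = 1992 + √(1778 + 12) = 1992 + √1790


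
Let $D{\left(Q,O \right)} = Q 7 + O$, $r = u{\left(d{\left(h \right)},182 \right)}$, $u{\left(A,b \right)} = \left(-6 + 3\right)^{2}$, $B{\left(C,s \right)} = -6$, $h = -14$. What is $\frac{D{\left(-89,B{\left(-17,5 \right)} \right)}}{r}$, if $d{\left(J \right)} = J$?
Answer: $- \frac{629}{9} \approx -69.889$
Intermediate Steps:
$u{\left(A,b \right)} = 9$ ($u{\left(A,b \right)} = \left(-3\right)^{2} = 9$)
$r = 9$
$D{\left(Q,O \right)} = O + 7 Q$ ($D{\left(Q,O \right)} = 7 Q + O = O + 7 Q$)
$\frac{D{\left(-89,B{\left(-17,5 \right)} \right)}}{r} = \frac{-6 + 7 \left(-89\right)}{9} = \left(-6 - 623\right) \frac{1}{9} = \left(-629\right) \frac{1}{9} = - \frac{629}{9}$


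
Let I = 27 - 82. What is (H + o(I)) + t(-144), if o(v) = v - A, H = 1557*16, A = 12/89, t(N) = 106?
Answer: 2221695/89 ≈ 24963.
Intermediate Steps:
I = -55
A = 12/89 (A = 12*(1/89) = 12/89 ≈ 0.13483)
H = 24912
o(v) = -12/89 + v (o(v) = v - 1*12/89 = v - 12/89 = -12/89 + v)
(H + o(I)) + t(-144) = (24912 + (-12/89 - 55)) + 106 = (24912 - 4907/89) + 106 = 2212261/89 + 106 = 2221695/89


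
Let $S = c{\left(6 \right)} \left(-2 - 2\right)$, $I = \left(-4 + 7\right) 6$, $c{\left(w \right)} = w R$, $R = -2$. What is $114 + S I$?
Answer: $978$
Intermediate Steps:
$c{\left(w \right)} = - 2 w$ ($c{\left(w \right)} = w \left(-2\right) = - 2 w$)
$I = 18$ ($I = 3 \cdot 6 = 18$)
$S = 48$ ($S = \left(-2\right) 6 \left(-2 - 2\right) = \left(-12\right) \left(-4\right) = 48$)
$114 + S I = 114 + 48 \cdot 18 = 114 + 864 = 978$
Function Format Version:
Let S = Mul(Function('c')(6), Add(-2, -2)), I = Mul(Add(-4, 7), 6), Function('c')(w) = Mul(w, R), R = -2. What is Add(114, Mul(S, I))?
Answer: 978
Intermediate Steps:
Function('c')(w) = Mul(-2, w) (Function('c')(w) = Mul(w, -2) = Mul(-2, w))
I = 18 (I = Mul(3, 6) = 18)
S = 48 (S = Mul(Mul(-2, 6), Add(-2, -2)) = Mul(-12, -4) = 48)
Add(114, Mul(S, I)) = Add(114, Mul(48, 18)) = Add(114, 864) = 978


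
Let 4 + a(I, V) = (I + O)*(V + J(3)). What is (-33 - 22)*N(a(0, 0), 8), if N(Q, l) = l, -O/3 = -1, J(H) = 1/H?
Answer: -440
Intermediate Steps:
O = 3 (O = -3*(-1) = 3)
a(I, V) = -4 + (3 + I)*(⅓ + V) (a(I, V) = -4 + (I + 3)*(V + 1/3) = -4 + (3 + I)*(V + ⅓) = -4 + (3 + I)*(⅓ + V))
(-33 - 22)*N(a(0, 0), 8) = (-33 - 22)*8 = -55*8 = -440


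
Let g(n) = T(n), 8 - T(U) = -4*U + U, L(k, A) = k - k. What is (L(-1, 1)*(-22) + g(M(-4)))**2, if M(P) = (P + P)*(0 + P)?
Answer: 10816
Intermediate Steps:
L(k, A) = 0
M(P) = 2*P**2 (M(P) = (2*P)*P = 2*P**2)
T(U) = 8 + 3*U (T(U) = 8 - (-4*U + U) = 8 - (-3)*U = 8 + 3*U)
g(n) = 8 + 3*n
(L(-1, 1)*(-22) + g(M(-4)))**2 = (0*(-22) + (8 + 3*(2*(-4)**2)))**2 = (0 + (8 + 3*(2*16)))**2 = (0 + (8 + 3*32))**2 = (0 + (8 + 96))**2 = (0 + 104)**2 = 104**2 = 10816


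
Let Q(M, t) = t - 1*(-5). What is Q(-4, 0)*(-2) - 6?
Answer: -16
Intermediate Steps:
Q(M, t) = 5 + t (Q(M, t) = t + 5 = 5 + t)
Q(-4, 0)*(-2) - 6 = (5 + 0)*(-2) - 6 = 5*(-2) - 6 = -10 - 6 = -16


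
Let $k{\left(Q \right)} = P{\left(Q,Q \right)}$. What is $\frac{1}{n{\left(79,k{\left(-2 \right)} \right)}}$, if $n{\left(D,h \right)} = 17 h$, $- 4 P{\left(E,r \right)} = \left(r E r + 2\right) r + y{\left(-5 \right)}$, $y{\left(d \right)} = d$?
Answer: $- \frac{4}{119} \approx -0.033613$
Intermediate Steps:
$P{\left(E,r \right)} = \frac{5}{4} - \frac{r \left(2 + E r^{2}\right)}{4}$ ($P{\left(E,r \right)} = - \frac{\left(r E r + 2\right) r - 5}{4} = - \frac{\left(E r r + 2\right) r - 5}{4} = - \frac{\left(E r^{2} + 2\right) r - 5}{4} = - \frac{\left(2 + E r^{2}\right) r - 5}{4} = - \frac{r \left(2 + E r^{2}\right) - 5}{4} = - \frac{-5 + r \left(2 + E r^{2}\right)}{4} = \frac{5}{4} - \frac{r \left(2 + E r^{2}\right)}{4}$)
$k{\left(Q \right)} = \frac{5}{4} - \frac{Q}{2} - \frac{Q^{4}}{4}$ ($k{\left(Q \right)} = \frac{5}{4} - \frac{Q}{2} - \frac{Q Q^{3}}{4} = \frac{5}{4} - \frac{Q}{2} - \frac{Q^{4}}{4}$)
$\frac{1}{n{\left(79,k{\left(-2 \right)} \right)}} = \frac{1}{17 \left(\frac{5}{4} - -1 - \frac{\left(-2\right)^{4}}{4}\right)} = \frac{1}{17 \left(\frac{5}{4} + 1 - 4\right)} = \frac{1}{17 \left(- \frac{7}{4}\right)} = \frac{1}{- \frac{119}{4}} = - \frac{4}{119}$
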